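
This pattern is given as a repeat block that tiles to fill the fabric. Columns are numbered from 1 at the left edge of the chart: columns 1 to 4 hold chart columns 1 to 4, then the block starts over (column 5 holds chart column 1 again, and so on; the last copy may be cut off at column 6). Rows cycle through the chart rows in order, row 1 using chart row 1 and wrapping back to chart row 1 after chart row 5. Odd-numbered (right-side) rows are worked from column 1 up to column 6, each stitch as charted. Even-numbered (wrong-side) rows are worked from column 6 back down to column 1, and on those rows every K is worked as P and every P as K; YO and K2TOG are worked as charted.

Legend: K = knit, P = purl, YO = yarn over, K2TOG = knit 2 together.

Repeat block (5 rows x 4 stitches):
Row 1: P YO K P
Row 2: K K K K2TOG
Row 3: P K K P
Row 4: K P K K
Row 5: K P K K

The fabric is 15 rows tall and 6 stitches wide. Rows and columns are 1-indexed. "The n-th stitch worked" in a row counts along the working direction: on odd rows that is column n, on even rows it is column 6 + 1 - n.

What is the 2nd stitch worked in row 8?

Result:
K

Derivation:
Row 8 uses chart row ((8-1) mod 5)+1 = 3. Row 8 is even, so WS.
Chart row 3 tiled across columns 1-6: P K K P P K
Wrong side: read the tiled row from column 6 down to 1 and exchange K with P (leave YO, K2TOG).
Row 8 as worked: P K K P P K
Counting 2 along the worked row gives K.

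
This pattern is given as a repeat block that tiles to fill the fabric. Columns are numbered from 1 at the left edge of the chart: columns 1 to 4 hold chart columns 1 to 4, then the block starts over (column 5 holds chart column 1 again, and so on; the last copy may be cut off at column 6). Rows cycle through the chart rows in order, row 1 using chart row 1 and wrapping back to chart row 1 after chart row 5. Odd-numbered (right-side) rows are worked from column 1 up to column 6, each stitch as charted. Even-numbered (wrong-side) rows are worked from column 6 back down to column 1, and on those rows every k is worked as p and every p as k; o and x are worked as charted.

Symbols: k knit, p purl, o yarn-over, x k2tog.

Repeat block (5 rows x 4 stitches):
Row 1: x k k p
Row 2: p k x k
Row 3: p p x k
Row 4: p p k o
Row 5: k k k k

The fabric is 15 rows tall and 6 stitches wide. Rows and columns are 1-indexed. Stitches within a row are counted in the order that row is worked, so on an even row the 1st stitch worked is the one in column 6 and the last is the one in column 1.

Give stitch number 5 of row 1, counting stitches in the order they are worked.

Row 1 uses chart row ((1-1) mod 5)+1 = 1. Row 1 is odd, so RS.
Chart row 1 tiled across columns 1-6: x k k p x k
RS: work column 1 to column 6, symbols as charted — the tiled row is the row as worked.
Counting 5 along the worked row gives x.

== STITCH ==
x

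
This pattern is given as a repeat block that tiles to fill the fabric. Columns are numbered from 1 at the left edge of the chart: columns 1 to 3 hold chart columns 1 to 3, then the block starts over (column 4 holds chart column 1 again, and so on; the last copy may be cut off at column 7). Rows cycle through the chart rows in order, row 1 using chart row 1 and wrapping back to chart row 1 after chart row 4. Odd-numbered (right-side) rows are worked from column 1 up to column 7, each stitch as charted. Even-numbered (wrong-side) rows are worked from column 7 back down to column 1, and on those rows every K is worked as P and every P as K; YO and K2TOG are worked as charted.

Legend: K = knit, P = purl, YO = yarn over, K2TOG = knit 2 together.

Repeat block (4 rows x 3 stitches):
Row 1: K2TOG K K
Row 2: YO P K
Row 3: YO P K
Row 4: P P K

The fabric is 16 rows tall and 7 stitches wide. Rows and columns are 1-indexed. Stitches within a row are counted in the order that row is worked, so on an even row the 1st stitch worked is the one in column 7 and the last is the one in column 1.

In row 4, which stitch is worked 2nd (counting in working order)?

For row 4: chart row = ((4-1) mod 4) + 1 = 4; this is a WS (even) row.
Chart row 4 tiled across columns 1-7: P P K P P K P
Wrong side: read the tiled row from column 7 down to 1 and exchange K with P (leave YO, K2TOG).
Row 4 as worked: K P K K P K K
Stitch 2 in working order -> P

Result:
P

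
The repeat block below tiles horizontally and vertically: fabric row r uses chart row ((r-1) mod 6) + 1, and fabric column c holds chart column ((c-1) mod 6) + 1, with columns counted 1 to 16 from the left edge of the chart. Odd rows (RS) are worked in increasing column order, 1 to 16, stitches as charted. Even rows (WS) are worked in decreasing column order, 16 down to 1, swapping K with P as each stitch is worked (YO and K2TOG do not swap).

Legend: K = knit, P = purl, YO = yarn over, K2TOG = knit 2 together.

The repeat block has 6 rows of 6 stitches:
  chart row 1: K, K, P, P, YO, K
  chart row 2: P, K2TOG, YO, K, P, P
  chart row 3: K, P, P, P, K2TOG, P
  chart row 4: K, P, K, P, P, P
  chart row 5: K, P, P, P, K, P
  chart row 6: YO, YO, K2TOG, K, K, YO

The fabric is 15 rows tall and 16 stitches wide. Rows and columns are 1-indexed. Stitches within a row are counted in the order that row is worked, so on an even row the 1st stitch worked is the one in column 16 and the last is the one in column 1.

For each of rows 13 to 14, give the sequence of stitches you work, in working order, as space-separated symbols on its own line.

== ROWS AS WORKED ==
K K P P YO K K K P P YO K K K P P
P YO K2TOG K K K P YO K2TOG K K K P YO K2TOG K

Derivation:
Row 13: chart row 1, RS - tile across columns 1-16 and work as-is.
Row 14: chart row 2, WS - tiled (columns 1-16): P K2TOG YO K P P P K2TOG YO K P P P K2TOG YO K; work from column 16 back to 1 with K<->P swapped.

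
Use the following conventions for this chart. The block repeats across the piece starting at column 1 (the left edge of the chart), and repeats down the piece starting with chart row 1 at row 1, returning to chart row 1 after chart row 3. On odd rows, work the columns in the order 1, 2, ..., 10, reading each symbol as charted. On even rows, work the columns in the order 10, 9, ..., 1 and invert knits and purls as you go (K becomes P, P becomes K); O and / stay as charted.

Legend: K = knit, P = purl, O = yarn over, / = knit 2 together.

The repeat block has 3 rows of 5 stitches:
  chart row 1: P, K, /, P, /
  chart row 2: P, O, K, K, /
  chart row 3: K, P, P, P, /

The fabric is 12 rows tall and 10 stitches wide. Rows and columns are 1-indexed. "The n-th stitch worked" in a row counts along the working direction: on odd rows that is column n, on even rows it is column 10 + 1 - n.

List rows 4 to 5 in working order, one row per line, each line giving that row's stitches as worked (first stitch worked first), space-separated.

Row 4: chart row 1, WS - tiled (columns 1-10): P K / P / P K / P /; work from column 10 back to 1 with K<->P swapped.
Row 5: chart row 2, RS - tile across columns 1-10 and work as-is.

== ROWS AS WORKED ==
/ K / P K / K / P K
P O K K / P O K K /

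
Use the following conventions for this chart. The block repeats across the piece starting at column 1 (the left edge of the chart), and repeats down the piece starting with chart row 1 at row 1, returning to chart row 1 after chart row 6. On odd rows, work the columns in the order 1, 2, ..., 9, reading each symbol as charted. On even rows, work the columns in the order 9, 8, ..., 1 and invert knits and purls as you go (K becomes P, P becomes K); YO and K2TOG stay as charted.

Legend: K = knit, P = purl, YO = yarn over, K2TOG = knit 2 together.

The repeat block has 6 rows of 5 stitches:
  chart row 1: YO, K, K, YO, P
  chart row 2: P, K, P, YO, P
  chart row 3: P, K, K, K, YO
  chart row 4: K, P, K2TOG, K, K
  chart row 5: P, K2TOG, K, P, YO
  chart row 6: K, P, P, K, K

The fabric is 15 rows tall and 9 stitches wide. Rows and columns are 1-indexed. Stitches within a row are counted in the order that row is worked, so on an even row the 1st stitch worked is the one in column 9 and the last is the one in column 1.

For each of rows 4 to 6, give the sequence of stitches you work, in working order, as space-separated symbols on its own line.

Rows as worked:
P K2TOG K P P P K2TOG K P
P K2TOG K P YO P K2TOG K P
P K K P P P K K P

Derivation:
Row 4: chart row 4, WS - tiled (columns 1-9): K P K2TOG K K K P K2TOG K; work from column 9 back to 1 with K<->P swapped.
Row 5: chart row 5, RS - tile across columns 1-9 and work as-is.
Row 6: chart row 6, WS - tiled (columns 1-9): K P P K K K P P K; work from column 9 back to 1 with K<->P swapped.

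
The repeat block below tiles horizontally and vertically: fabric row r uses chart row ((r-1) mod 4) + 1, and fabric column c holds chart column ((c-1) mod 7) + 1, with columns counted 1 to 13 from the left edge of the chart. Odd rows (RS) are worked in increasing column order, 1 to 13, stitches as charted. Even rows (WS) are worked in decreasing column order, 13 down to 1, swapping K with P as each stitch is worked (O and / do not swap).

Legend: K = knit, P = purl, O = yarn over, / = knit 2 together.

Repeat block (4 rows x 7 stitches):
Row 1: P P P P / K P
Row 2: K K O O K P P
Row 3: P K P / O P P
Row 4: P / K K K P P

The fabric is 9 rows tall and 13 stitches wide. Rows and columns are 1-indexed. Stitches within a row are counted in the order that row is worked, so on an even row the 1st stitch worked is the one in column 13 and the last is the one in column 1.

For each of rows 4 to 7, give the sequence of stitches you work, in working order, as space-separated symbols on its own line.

== ROWS AS WORKED ==
K P P P / K K K P P P / K
P P P P / K P P P P P / K
K P O O P P K K P O O P P
P K P / O P P P K P / O P

Derivation:
Row 4: chart row 4, WS - tiled (columns 1-13): P / K K K P P P / K K K P; work from column 13 back to 1 with K<->P swapped.
Row 5: chart row 1, RS - tile across columns 1-13 and work as-is.
Row 6: chart row 2, WS - tiled (columns 1-13): K K O O K P P K K O O K P; work from column 13 back to 1 with K<->P swapped.
Row 7: chart row 3, RS - tile across columns 1-13 and work as-is.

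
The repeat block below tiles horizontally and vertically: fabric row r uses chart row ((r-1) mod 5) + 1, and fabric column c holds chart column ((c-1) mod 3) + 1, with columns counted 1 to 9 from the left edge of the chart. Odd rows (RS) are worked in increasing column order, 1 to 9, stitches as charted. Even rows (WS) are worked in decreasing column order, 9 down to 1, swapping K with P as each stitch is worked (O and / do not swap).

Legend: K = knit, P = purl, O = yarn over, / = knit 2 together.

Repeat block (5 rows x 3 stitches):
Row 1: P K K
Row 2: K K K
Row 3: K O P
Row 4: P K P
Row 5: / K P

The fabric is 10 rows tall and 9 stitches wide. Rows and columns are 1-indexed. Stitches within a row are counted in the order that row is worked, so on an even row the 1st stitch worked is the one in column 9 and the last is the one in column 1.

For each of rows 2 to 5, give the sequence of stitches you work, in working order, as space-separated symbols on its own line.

Rows as worked:
P P P P P P P P P
K O P K O P K O P
K P K K P K K P K
/ K P / K P / K P

Derivation:
Row 2: chart row 2, WS - tiled (columns 1-9): K K K K K K K K K; work from column 9 back to 1 with K<->P swapped.
Row 3: chart row 3, RS - tile across columns 1-9 and work as-is.
Row 4: chart row 4, WS - tiled (columns 1-9): P K P P K P P K P; work from column 9 back to 1 with K<->P swapped.
Row 5: chart row 5, RS - tile across columns 1-9 and work as-is.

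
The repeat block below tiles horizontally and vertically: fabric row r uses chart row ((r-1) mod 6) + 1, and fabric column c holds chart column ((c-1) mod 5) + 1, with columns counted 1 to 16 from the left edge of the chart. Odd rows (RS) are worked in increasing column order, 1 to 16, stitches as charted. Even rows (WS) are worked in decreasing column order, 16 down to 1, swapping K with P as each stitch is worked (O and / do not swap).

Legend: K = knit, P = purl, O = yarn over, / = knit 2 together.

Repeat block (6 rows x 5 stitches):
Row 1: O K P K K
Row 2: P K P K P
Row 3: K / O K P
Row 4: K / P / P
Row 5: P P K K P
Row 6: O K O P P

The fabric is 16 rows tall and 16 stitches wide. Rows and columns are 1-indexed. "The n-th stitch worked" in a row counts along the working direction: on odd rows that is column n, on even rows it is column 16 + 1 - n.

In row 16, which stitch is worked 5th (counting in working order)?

For row 16: chart row = ((16-1) mod 6) + 1 = 4; this is a WS (even) row.
Chart row 4 tiled across columns 1-16: K / P / P K / P / P K / P / P K
Wrong side: read the tiled row from column 16 down to 1 and exchange K with P (leave O, /).
Row 16 as worked: P K / K / P K / K / P K / K / P
Counting 5 along the worked row gives /.

Result:
/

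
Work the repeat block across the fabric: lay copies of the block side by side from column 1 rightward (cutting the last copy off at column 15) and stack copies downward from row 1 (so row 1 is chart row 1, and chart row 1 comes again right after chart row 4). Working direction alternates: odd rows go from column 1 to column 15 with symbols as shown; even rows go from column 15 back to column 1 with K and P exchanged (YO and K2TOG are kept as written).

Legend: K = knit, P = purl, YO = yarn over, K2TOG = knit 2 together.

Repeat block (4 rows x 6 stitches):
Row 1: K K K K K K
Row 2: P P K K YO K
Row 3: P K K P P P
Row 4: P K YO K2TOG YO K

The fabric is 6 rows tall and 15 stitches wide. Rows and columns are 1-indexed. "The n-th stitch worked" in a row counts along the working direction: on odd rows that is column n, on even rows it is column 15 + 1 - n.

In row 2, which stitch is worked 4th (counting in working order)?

Row 2 uses chart row ((2-1) mod 4)+1 = 2. Row 2 is even, so WS.
Chart row 2 tiled across columns 1-15: P P K K YO K P P K K YO K P P K
WS: work from column 15 back to column 1 (reverse the tiled row), swapping K<->P (YO and K2TOG unchanged).
Row 2 as worked: P K K P YO P P K K P YO P P K K
Stitch 4 in working order -> P

== STITCH ==
P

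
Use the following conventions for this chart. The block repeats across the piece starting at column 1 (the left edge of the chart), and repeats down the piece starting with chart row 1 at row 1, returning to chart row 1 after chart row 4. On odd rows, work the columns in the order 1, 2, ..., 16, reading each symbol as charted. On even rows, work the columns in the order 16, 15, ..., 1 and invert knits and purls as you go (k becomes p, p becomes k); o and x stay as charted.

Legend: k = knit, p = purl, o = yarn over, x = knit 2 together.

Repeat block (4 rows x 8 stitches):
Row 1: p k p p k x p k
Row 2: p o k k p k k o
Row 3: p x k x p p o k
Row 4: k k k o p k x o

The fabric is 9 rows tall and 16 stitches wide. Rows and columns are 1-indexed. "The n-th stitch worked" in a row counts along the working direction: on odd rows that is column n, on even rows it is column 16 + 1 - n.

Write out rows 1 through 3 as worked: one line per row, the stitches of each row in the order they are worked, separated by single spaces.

Rows as worked:
p k p p k x p k p k p p k x p k
o p p k p p o k o p p k p p o k
p x k x p p o k p x k x p p o k

Derivation:
Row 1: chart row 1, RS - tile across columns 1-16 and work as-is.
Row 2: chart row 2, WS - tiled (columns 1-16): p o k k p k k o p o k k p k k o; work from column 16 back to 1 with k<->p swapped.
Row 3: chart row 3, RS - tile across columns 1-16 and work as-is.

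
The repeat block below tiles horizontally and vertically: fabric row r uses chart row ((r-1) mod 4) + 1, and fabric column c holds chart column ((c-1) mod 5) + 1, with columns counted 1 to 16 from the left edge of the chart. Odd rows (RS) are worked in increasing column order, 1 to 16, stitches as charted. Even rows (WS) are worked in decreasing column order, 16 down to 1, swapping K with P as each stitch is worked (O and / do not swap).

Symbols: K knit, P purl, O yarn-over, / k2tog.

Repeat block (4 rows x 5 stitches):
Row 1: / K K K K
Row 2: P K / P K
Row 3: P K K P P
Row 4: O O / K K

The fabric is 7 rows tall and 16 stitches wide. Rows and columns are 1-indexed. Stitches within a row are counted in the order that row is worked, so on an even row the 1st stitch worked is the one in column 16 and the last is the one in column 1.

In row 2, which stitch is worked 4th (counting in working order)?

Result:
/

Derivation:
For row 2: chart row = ((2-1) mod 4) + 1 = 2; this is a WS (even) row.
Chart row 2 tiled across columns 1-16: P K / P K P K / P K P K / P K P
Wrong side: read the tiled row from column 16 down to 1 and exchange K with P (leave O, /).
Row 2 as worked: K P K / P K P K / P K P K / P K
Stitch 4 in working order -> /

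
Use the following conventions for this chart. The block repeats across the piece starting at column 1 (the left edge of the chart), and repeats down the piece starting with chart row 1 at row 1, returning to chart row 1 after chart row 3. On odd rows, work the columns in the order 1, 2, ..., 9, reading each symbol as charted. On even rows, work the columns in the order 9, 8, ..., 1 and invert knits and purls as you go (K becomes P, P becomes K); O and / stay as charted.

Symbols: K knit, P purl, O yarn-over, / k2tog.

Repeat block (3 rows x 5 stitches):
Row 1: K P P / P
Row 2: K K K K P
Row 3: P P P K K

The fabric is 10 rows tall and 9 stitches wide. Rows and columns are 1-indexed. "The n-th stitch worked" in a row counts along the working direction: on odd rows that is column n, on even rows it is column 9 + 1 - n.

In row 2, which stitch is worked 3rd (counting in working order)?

Row 2: (2-1) mod 3 = 1, so use chart row 2. Even row -> WS.
Chart row 2 tiled across columns 1-9: K K K K P K K K K
WS: work from column 9 back to column 1 (reverse the tiled row), swapping K<->P (O and / unchanged).
Row 2 as worked: P P P P K P P P P
Counting 3 along the worked row gives P.

== STITCH ==
P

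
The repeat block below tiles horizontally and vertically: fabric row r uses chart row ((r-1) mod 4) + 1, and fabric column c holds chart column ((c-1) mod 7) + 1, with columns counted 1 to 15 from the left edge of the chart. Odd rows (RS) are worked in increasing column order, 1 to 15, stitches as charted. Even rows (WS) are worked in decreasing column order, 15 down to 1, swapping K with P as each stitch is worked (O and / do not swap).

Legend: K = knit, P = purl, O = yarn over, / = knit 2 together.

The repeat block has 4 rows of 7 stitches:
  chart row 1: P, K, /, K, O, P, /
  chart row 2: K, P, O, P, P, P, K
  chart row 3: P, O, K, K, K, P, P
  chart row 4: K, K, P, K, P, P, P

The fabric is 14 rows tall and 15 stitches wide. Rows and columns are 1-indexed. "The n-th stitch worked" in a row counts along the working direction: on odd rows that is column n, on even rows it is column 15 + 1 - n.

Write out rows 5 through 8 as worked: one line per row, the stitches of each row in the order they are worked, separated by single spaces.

Result:
P K / K O P / P K / K O P / P
P P K K K O K P P K K K O K P
P O K K K P P P O K K K P P P
P K K K P K P P K K K P K P P

Derivation:
Row 5: chart row 1, RS - tile across columns 1-15 and work as-is.
Row 6: chart row 2, WS - tiled (columns 1-15): K P O P P P K K P O P P P K K; work from column 15 back to 1 with K<->P swapped.
Row 7: chart row 3, RS - tile across columns 1-15 and work as-is.
Row 8: chart row 4, WS - tiled (columns 1-15): K K P K P P P K K P K P P P K; work from column 15 back to 1 with K<->P swapped.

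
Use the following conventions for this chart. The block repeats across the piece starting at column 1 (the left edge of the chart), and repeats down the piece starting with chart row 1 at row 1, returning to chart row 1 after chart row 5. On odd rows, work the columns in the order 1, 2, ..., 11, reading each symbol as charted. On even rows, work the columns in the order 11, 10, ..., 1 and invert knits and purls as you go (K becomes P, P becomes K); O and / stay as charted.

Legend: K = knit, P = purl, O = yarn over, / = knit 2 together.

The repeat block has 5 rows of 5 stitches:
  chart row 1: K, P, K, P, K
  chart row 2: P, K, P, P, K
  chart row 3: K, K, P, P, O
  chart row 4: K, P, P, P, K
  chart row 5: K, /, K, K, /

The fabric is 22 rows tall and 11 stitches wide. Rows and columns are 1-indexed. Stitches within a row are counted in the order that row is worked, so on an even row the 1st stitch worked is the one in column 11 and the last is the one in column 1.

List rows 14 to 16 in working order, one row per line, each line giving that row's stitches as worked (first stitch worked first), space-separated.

Row 14: chart row 4, WS - tiled (columns 1-11): K P P P K K P P P K K; work from column 11 back to 1 with K<->P swapped.
Row 15: chart row 5, RS - tile across columns 1-11 and work as-is.
Row 16: chart row 1, WS - tiled (columns 1-11): K P K P K K P K P K K; work from column 11 back to 1 with K<->P swapped.

== ROWS AS WORKED ==
P P K K K P P K K K P
K / K K / K / K K / K
P P K P K P P K P K P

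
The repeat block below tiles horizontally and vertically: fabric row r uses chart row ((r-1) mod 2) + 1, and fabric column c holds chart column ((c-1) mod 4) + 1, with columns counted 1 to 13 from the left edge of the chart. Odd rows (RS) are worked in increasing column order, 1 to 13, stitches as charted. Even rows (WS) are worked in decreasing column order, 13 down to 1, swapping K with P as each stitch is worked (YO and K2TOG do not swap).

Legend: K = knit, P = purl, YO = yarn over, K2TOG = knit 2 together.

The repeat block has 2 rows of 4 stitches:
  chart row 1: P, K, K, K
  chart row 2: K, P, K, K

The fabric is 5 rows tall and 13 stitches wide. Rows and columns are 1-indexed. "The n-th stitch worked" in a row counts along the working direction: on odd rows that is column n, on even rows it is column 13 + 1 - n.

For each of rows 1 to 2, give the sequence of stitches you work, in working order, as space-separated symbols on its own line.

Rows as worked:
P K K K P K K K P K K K P
P P P K P P P K P P P K P

Derivation:
Row 1: chart row 1, RS - tile across columns 1-13 and work as-is.
Row 2: chart row 2, WS - tiled (columns 1-13): K P K K K P K K K P K K K; work from column 13 back to 1 with K<->P swapped.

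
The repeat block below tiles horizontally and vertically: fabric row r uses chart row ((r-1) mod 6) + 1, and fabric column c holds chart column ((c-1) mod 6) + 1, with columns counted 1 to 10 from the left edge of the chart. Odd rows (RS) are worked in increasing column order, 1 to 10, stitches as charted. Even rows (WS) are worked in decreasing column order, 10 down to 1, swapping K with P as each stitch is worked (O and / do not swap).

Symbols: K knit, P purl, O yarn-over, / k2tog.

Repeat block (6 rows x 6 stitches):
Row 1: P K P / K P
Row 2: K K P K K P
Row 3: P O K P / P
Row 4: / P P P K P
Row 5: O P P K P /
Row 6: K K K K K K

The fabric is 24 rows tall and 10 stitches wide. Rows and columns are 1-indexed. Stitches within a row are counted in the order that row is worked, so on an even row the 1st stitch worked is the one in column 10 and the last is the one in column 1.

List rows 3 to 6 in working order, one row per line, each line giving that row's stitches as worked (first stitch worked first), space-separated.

Row 3: chart row 3, RS - tile across columns 1-10 and work as-is.
Row 4: chart row 4, WS - tiled (columns 1-10): / P P P K P / P P P; work from column 10 back to 1 with K<->P swapped.
Row 5: chart row 5, RS - tile across columns 1-10 and work as-is.
Row 6: chart row 6, WS - tiled (columns 1-10): K K K K K K K K K K; work from column 10 back to 1 with K<->P swapped.

Rows as worked:
P O K P / P P O K P
K K K / K P K K K /
O P P K P / O P P K
P P P P P P P P P P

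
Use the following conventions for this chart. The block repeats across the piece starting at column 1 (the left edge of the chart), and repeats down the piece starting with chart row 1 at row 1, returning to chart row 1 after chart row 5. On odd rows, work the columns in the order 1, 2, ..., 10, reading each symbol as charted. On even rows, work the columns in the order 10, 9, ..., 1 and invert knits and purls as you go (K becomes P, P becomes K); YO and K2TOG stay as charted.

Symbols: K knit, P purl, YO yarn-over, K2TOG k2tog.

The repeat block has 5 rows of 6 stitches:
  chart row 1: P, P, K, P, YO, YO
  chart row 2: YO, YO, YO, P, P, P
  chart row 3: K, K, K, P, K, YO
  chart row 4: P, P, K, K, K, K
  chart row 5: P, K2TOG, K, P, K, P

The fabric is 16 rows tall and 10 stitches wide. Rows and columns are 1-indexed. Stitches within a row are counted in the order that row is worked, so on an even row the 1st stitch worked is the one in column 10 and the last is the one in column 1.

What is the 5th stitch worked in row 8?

For row 8: chart row = ((8-1) mod 5) + 1 = 3; this is a WS (even) row.
Chart row 3 tiled across columns 1-10: K K K P K YO K K K P
WS row: flip the tiled sequence (start at column 10) and apply K<->P; YO and K2TOG stay.
Row 8 as worked: K P P P YO P K P P P
The 5th stitch worked is YO.

== STITCH ==
YO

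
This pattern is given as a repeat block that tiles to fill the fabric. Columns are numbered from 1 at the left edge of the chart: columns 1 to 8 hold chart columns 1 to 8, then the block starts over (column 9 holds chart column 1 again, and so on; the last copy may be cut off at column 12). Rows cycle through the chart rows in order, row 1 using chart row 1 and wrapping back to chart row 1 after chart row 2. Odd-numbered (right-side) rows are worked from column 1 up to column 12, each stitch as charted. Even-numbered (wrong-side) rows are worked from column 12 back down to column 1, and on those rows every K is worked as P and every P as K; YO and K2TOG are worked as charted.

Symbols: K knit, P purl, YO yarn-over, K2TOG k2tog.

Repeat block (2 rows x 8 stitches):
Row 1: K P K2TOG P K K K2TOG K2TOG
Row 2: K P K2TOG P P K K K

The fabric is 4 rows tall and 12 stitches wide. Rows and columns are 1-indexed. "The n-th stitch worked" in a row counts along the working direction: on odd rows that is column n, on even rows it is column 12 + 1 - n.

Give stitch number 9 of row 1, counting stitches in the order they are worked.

For row 1: chart row = ((1-1) mod 2) + 1 = 1; this is a RS (odd) row.
Chart row 1 tiled across columns 1-12: K P K2TOG P K K K2TOG K2TOG K P K2TOG P
RS: work column 1 to column 12, symbols as charted — the tiled row is the row as worked.
The 9th stitch worked is K.

Result:
K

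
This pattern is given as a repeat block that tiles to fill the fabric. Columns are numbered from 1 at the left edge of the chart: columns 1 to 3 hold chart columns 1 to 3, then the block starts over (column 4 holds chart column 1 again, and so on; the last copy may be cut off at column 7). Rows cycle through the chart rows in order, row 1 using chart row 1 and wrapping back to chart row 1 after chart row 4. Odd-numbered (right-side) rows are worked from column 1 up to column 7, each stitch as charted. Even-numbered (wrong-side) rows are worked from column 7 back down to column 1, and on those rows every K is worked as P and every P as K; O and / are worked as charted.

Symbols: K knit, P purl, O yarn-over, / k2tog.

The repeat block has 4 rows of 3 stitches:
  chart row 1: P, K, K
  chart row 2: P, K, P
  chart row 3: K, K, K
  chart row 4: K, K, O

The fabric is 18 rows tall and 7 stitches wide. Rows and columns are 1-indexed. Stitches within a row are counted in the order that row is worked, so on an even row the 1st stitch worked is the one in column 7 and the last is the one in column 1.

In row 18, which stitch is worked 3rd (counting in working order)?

Row 18: (18-1) mod 4 = 1, so use chart row 2. Even row -> WS.
Chart row 2 tiled across columns 1-7: P K P P K P P
WS: work from column 7 back to column 1 (reverse the tiled row), swapping K<->P (O and / unchanged).
Row 18 as worked: K K P K K P K
The 3rd stitch worked is P.

Stitch:
P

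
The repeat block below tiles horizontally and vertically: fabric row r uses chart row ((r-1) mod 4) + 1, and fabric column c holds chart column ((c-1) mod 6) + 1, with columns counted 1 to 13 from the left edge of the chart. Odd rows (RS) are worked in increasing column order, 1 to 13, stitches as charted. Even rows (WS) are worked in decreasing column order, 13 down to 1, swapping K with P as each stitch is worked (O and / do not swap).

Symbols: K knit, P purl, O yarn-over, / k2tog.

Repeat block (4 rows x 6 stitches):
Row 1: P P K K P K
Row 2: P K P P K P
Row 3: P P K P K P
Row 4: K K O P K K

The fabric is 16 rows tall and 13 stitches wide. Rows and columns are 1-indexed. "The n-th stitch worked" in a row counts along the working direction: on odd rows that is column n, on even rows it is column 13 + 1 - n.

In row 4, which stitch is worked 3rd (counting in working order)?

Result:
P

Derivation:
For row 4: chart row = ((4-1) mod 4) + 1 = 4; this is a WS (even) row.
Chart row 4 tiled across columns 1-13: K K O P K K K K O P K K K
WS row: flip the tiled sequence (start at column 13) and apply K<->P; O and / stay.
Row 4 as worked: P P P K O P P P P K O P P
Counting 3 along the worked row gives P.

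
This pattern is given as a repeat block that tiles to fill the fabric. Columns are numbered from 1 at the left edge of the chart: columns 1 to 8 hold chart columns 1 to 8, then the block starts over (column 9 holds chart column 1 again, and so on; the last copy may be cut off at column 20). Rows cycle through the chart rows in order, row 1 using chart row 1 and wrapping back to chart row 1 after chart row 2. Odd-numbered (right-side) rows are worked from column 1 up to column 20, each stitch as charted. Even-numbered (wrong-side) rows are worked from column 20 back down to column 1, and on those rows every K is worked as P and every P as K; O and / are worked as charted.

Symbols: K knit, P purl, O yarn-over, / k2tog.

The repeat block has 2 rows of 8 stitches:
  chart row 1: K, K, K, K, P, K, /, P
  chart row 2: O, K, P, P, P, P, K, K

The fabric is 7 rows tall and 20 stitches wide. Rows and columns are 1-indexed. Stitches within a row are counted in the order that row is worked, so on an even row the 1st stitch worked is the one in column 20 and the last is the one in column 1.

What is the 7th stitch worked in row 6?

Row 6 uses chart row ((6-1) mod 2)+1 = 2. Row 6 is even, so WS.
Chart row 2 tiled across columns 1-20: O K P P P P K K O K P P P P K K O K P P
WS: work from column 20 back to column 1 (reverse the tiled row), swapping K<->P (O and / unchanged).
Row 6 as worked: K K P O P P K K K K P O P P K K K K P O
The 7th stitch worked is K.

Result:
K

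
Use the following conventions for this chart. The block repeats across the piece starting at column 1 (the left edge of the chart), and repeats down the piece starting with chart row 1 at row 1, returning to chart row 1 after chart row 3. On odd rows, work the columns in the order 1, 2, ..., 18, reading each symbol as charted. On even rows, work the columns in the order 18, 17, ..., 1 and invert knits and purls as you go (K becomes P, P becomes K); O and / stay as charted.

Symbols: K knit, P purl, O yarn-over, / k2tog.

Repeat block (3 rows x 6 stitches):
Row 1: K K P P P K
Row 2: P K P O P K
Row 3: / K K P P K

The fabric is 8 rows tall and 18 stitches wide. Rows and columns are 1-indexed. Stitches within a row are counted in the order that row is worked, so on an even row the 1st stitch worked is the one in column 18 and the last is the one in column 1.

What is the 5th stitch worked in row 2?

Result:
P

Derivation:
Row 2: (2-1) mod 3 = 1, so use chart row 2. Even row -> WS.
Chart row 2 tiled across columns 1-18: P K P O P K P K P O P K P K P O P K
Wrong side: read the tiled row from column 18 down to 1 and exchange K with P (leave O, /).
Row 2 as worked: P K O K P K P K O K P K P K O K P K
The 5th stitch worked is P.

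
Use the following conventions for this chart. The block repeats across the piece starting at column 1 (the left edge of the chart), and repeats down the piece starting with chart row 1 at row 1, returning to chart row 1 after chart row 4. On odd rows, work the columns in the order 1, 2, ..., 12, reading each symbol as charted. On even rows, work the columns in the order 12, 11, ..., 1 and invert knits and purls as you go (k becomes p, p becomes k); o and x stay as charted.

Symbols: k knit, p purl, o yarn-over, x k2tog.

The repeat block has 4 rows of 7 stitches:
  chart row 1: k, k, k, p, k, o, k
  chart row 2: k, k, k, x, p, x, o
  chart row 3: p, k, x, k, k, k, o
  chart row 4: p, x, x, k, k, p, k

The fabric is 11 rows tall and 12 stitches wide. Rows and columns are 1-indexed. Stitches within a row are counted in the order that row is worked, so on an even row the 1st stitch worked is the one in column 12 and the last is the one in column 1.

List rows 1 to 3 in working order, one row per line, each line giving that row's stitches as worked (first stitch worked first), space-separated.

== ROWS AS WORKED ==
k k k p k o k k k k p k
k x p p p o x k x p p p
p k x k k k o p k x k k

Derivation:
Row 1: chart row 1, RS - tile across columns 1-12 and work as-is.
Row 2: chart row 2, WS - tiled (columns 1-12): k k k x p x o k k k x p; work from column 12 back to 1 with k<->p swapped.
Row 3: chart row 3, RS - tile across columns 1-12 and work as-is.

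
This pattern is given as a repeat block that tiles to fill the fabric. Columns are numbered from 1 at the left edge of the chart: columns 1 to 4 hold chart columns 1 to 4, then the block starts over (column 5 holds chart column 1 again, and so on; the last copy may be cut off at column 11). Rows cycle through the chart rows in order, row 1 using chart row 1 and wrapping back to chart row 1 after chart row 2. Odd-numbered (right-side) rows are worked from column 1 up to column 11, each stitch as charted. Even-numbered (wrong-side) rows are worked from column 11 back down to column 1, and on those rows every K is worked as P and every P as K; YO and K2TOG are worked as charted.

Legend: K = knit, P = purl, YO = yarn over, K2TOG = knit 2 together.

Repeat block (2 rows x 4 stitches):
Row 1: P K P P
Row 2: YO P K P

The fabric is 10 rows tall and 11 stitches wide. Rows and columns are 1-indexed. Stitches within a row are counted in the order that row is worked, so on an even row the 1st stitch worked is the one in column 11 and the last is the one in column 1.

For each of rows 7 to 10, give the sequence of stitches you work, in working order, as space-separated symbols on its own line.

Row 7: chart row 1, RS - tile across columns 1-11 and work as-is.
Row 8: chart row 2, WS - tiled (columns 1-11): YO P K P YO P K P YO P K; work from column 11 back to 1 with K<->P swapped.
Row 9: chart row 1, RS - tile across columns 1-11 and work as-is.
Row 10: chart row 2, WS - tiled (columns 1-11): YO P K P YO P K P YO P K; work from column 11 back to 1 with K<->P swapped.

Rows as worked:
P K P P P K P P P K P
P K YO K P K YO K P K YO
P K P P P K P P P K P
P K YO K P K YO K P K YO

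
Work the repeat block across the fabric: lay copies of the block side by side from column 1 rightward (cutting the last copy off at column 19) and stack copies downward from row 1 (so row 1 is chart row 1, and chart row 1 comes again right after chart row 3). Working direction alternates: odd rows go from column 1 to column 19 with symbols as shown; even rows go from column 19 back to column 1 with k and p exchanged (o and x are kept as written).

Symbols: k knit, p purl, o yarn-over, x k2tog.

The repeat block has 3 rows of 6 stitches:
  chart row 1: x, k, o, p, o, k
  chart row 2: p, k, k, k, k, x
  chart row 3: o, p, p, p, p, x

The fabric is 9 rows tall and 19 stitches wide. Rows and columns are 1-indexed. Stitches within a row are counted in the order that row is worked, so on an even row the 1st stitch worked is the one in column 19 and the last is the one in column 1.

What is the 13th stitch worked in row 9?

Stitch:
o

Derivation:
Row 9 uses chart row ((9-1) mod 3)+1 = 3. Row 9 is odd, so RS.
Chart row 3 tiled across columns 1-19: o p p p p x o p p p p x o p p p p x o
RS row: no reversal, no swap; stitch n worked = column n.
The 13th stitch worked is o.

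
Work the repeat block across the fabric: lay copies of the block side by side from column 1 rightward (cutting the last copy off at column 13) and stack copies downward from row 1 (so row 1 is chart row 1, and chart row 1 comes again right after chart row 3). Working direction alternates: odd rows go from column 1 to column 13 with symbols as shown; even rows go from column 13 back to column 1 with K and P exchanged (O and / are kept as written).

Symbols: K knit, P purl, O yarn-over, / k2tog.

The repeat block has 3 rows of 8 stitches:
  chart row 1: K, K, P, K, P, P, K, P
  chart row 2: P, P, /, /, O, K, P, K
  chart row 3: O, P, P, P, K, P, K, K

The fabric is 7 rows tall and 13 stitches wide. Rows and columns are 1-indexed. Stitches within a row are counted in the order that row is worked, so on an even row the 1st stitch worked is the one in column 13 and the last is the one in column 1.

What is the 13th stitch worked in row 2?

Stitch:
K

Derivation:
For row 2: chart row = ((2-1) mod 3) + 1 = 2; this is a WS (even) row.
Chart row 2 tiled across columns 1-13: P P / / O K P K P P / / O
WS row: flip the tiled sequence (start at column 13) and apply K<->P; O and / stay.
Row 2 as worked: O / / K K P K P O / / K K
Stitch 13 in working order -> K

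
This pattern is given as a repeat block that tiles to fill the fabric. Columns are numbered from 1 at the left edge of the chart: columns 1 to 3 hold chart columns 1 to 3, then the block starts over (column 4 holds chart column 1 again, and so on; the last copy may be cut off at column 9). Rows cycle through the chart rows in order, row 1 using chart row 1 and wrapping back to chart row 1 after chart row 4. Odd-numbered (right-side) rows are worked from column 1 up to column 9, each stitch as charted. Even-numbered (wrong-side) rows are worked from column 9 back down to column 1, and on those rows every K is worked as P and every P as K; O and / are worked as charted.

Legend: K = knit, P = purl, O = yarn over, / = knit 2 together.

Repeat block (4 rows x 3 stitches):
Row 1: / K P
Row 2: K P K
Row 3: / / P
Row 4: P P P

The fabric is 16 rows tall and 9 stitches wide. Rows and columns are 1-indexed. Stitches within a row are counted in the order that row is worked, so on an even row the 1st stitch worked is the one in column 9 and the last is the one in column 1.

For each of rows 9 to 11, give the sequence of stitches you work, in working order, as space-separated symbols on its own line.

Rows as worked:
/ K P / K P / K P
P K P P K P P K P
/ / P / / P / / P

Derivation:
Row 9: chart row 1, RS - tile across columns 1-9 and work as-is.
Row 10: chart row 2, WS - tiled (columns 1-9): K P K K P K K P K; work from column 9 back to 1 with K<->P swapped.
Row 11: chart row 3, RS - tile across columns 1-9 and work as-is.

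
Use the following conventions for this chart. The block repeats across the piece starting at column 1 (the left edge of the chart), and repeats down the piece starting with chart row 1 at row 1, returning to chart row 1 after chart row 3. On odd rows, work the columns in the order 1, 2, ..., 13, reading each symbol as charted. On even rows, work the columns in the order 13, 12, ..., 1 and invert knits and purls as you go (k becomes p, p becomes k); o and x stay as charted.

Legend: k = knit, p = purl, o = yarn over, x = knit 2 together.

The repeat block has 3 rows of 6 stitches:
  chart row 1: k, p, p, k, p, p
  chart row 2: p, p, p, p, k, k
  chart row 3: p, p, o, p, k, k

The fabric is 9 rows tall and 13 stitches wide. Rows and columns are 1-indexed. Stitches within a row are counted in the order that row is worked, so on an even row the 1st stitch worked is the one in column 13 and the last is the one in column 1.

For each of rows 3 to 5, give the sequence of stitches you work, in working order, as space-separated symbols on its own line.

Result:
p p o p k k p p o p k k p
p k k p k k p k k p k k p
p p p p k k p p p p k k p

Derivation:
Row 3: chart row 3, RS - tile across columns 1-13 and work as-is.
Row 4: chart row 1, WS - tiled (columns 1-13): k p p k p p k p p k p p k; work from column 13 back to 1 with k<->p swapped.
Row 5: chart row 2, RS - tile across columns 1-13 and work as-is.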